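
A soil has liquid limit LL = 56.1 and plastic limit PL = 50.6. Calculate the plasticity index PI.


Result: 5.5

Derivation:
Using PI = LL - PL
PI = 56.1 - 50.6
PI = 5.5


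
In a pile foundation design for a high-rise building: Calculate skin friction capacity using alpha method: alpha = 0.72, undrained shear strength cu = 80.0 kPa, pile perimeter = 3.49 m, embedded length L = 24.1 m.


Using Qs = alpha * cu * perimeter * L
Qs = 0.72 * 80.0 * 3.49 * 24.1
Qs = 4844.68 kN


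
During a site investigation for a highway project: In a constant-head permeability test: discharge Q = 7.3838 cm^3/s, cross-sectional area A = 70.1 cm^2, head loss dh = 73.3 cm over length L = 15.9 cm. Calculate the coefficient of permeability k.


Compute hydraulic gradient:
i = dh / L = 73.3 / 15.9 = 4.61006
Then apply Darcy's law:
k = Q / (A * i)
k = 7.3838 / (70.1 * 4.61006)
k = 7.3838 / 323.165
k = 0.022848 cm/s


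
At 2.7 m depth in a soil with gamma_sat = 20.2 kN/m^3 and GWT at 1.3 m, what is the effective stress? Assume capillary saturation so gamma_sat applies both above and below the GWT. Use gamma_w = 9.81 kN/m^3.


Total stress = gamma_sat * depth
sigma = 20.2 * 2.7 = 54.54 kPa
Pore water pressure u = gamma_w * (depth - d_wt)
u = 9.81 * (2.7 - 1.3) = 13.734 kPa
Effective stress = sigma - u
sigma' = 54.54 - 13.734 = 40.81 kPa


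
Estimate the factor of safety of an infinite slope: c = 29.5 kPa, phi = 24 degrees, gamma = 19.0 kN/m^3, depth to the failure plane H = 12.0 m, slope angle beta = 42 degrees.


Result: 0.755

Derivation:
Using Fs = c / (gamma*H*sin(beta)*cos(beta)) + tan(phi)/tan(beta)
Cohesion contribution = 29.5 / (19.0*12.0*sin(42)*cos(42))
Cohesion contribution = 0.260197
Friction contribution = tan(24)/tan(42) = 0.494477
Fs = 0.260197 + 0.494477
Fs = 0.755


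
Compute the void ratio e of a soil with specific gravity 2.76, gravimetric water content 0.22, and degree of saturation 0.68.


Using the relation e = Gs * w / S
e = 2.76 * 0.22 / 0.68
e = 0.8929


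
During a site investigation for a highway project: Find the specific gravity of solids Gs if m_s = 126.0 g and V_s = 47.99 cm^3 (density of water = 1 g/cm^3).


Using Gs = m_s / (V_s * rho_w)
Since rho_w = 1 g/cm^3:
Gs = 126.0 / 47.99
Gs = 2.626


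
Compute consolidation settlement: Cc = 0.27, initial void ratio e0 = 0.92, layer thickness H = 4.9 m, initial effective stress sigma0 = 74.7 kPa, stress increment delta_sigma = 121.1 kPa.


Using Sc = Cc * H / (1 + e0) * log10((sigma0 + delta_sigma) / sigma0)
Stress ratio = (74.7 + 121.1) / 74.7 = 2.62115
log10(2.62115) = 0.418492
Cc * H / (1 + e0) = 0.27 * 4.9 / (1 + 0.92) = 0.689063
Sc = 0.689063 * 0.418492
Sc = 0.2884 m


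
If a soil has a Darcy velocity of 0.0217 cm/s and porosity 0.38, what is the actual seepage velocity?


Using v_s = v_d / n
v_s = 0.0217 / 0.38
v_s = 0.05711 cm/s


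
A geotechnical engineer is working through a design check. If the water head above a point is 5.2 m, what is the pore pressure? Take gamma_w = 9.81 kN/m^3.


Using u = gamma_w * h_w
u = 9.81 * 5.2
u = 51.01 kPa


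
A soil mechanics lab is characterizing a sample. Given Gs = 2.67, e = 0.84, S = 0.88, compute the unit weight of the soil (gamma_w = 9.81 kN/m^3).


Using gamma = gamma_w * (Gs + S*e) / (1 + e)
Numerator: Gs + S*e = 2.67 + 0.88*0.84 = 3.4092
Denominator: 1 + e = 1 + 0.84 = 1.84
gamma = 9.81 * 3.4092 / 1.84
gamma = 18.176 kN/m^3


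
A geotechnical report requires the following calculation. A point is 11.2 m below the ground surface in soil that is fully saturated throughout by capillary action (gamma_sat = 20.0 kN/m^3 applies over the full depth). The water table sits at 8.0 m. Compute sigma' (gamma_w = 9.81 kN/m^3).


Result: 192.61 kPa

Derivation:
Total stress = gamma_sat * depth
sigma = 20.0 * 11.2 = 224.0 kPa
Pore water pressure u = gamma_w * (depth - d_wt)
u = 9.81 * (11.2 - 8.0) = 31.392 kPa
Effective stress = sigma - u
sigma' = 224.0 - 31.392 = 192.61 kPa


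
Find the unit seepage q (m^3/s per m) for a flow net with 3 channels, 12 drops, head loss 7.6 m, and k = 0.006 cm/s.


Convert k to m/s for unit consistency with H:
k = 0.006 cm/s = 0.006 / 100 m/s = 6e-05 m/s
Using q = k * H * Nf / Nd
Nf / Nd = 3 / 12 = 0.25
q = 6e-05 * 7.6 * 0.25
q = 0.000114 m^3/s per m


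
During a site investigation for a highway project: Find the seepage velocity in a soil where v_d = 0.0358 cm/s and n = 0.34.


Using v_s = v_d / n
v_s = 0.0358 / 0.34
v_s = 0.10529 cm/s


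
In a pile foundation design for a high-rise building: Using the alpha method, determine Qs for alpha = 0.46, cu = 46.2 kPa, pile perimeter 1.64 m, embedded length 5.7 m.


Using Qs = alpha * cu * perimeter * L
Qs = 0.46 * 46.2 * 1.64 * 5.7
Qs = 198.66 kN


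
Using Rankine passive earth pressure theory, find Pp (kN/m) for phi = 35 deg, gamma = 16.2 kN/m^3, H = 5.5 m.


Result: 904.18 kN/m

Derivation:
Compute passive earth pressure coefficient:
Kp = tan^2(45 + phi/2) = tan^2(62.5) = 3.690172
Compute passive force:
Pp = 0.5 * Kp * gamma * H^2
Pp = 0.5 * 3.690172 * 16.2 * 5.5^2
Pp = 904.18 kN/m


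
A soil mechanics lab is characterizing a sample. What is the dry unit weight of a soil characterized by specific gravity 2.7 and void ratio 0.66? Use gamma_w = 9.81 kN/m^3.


Using gamma_d = Gs * gamma_w / (1 + e)
gamma_d = 2.7 * 9.81 / (1 + 0.66)
gamma_d = 2.7 * 9.81 / 1.66
gamma_d = 15.956 kN/m^3


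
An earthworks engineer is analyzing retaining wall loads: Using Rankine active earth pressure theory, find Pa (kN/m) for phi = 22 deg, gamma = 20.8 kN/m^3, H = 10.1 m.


Result: 482.67 kN/m

Derivation:
Compute active earth pressure coefficient:
Ka = tan^2(45 - phi/2) = tan^2(34.0) = 0.454962
Compute active force:
Pa = 0.5 * Ka * gamma * H^2
Pa = 0.5 * 0.454962 * 20.8 * 10.1^2
Pa = 482.67 kN/m


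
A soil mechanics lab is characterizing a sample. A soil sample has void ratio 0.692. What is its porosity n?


Result: 0.409

Derivation:
Using the relation n = e / (1 + e)
n = 0.692 / (1 + 0.692)
n = 0.692 / 1.692
n = 0.409


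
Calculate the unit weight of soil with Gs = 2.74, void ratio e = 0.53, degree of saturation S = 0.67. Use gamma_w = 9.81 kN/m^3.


Using gamma = gamma_w * (Gs + S*e) / (1 + e)
Numerator: Gs + S*e = 2.74 + 0.67*0.53 = 3.0951
Denominator: 1 + e = 1 + 0.53 = 1.53
gamma = 9.81 * 3.0951 / 1.53
gamma = 19.845 kN/m^3


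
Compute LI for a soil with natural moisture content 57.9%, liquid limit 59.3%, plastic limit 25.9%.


Result: 0.958

Derivation:
First compute the plasticity index:
PI = LL - PL = 59.3 - 25.9 = 33.4
Then compute the liquidity index:
LI = (w - PL) / PI
LI = (57.9 - 25.9) / 33.4
LI = 0.958


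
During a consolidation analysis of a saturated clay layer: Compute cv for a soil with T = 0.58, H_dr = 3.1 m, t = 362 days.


Using cv = T * H_dr^2 / t
H_dr^2 = 3.1^2 = 9.61
cv = 0.58 * 9.61 / 362
cv = 0.0154 m^2/day


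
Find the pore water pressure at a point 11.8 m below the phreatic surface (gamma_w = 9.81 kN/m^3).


Using u = gamma_w * h_w
u = 9.81 * 11.8
u = 115.76 kPa


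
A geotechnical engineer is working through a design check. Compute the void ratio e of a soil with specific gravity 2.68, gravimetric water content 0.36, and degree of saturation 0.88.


Using the relation e = Gs * w / S
e = 2.68 * 0.36 / 0.88
e = 1.0964


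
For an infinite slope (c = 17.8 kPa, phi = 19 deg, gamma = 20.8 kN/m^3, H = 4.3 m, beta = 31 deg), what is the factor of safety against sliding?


Using Fs = c / (gamma*H*sin(beta)*cos(beta)) + tan(phi)/tan(beta)
Cohesion contribution = 17.8 / (20.8*4.3*sin(31)*cos(31))
Cohesion contribution = 0.450799
Friction contribution = tan(19)/tan(31) = 0.573057
Fs = 0.450799 + 0.573057
Fs = 1.024


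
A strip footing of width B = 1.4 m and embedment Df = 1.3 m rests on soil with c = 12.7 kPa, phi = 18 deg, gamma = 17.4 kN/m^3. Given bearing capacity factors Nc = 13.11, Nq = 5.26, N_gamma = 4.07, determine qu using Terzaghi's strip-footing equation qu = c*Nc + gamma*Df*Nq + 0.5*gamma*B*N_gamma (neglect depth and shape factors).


Compute qu = c*Nc + gamma*Df*Nq + 0.5*gamma*B*N_gamma
Term 1: 12.7 * 13.11 = 166.497
Term 2: 17.4 * 1.3 * 5.26 = 118.9812
Term 3: 0.5 * 17.4 * 1.4 * 4.07 = 49.5726
qu = 166.497 + 118.9812 + 49.5726
qu = 335.05 kPa


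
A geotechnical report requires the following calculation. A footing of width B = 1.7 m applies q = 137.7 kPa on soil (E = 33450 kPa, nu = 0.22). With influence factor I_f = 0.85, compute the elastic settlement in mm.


Using Se = q * B * (1 - nu^2) * I_f / E
1 - nu^2 = 1 - 0.22^2 = 0.9516
Se = 137.7 * 1.7 * 0.9516 * 0.85 / 33450
Se = 0.005661 m
Convert to mm: Se = 0.005661 * 1000 = 5.661 mm


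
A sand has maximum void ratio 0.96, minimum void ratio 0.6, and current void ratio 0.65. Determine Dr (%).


Using Dr = (e_max - e) / (e_max - e_min) * 100
e_max - e = 0.96 - 0.65 = 0.31
e_max - e_min = 0.96 - 0.6 = 0.36
Dr = 0.31 / 0.36 * 100
Dr = 86.11 %


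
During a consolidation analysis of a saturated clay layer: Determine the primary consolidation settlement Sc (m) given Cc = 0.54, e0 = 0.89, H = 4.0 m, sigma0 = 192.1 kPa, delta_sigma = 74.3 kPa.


Using Sc = Cc * H / (1 + e0) * log10((sigma0 + delta_sigma) / sigma0)
Stress ratio = (192.1 + 74.3) / 192.1 = 1.38678
log10(1.38678) = 0.142007
Cc * H / (1 + e0) = 0.54 * 4.0 / (1 + 0.89) = 1.14286
Sc = 1.14286 * 0.142007
Sc = 0.1623 m


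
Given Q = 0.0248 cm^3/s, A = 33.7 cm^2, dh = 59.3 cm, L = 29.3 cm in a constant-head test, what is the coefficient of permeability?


Result: 0.000364 cm/s

Derivation:
Compute hydraulic gradient:
i = dh / L = 59.3 / 29.3 = 2.02389
Then apply Darcy's law:
k = Q / (A * i)
k = 0.0248 / (33.7 * 2.02389)
k = 0.0248 / 68.2051
k = 0.000364 cm/s


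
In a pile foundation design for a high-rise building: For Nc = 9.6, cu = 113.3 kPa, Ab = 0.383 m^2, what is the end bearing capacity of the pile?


Result: 416.58 kN

Derivation:
Using Qb = Nc * cu * Ab
Qb = 9.6 * 113.3 * 0.383
Qb = 416.58 kN


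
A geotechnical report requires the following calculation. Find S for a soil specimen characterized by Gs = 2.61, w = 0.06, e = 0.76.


Result: 0.2061

Derivation:
Using S = Gs * w / e
S = 2.61 * 0.06 / 0.76
S = 0.2061


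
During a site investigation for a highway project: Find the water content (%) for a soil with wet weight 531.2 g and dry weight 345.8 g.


Result: 53.61 %

Derivation:
Using w = (m_wet - m_dry) / m_dry * 100
m_wet - m_dry = 531.2 - 345.8 = 185.4 g
w = 185.4 / 345.8 * 100
w = 53.61 %


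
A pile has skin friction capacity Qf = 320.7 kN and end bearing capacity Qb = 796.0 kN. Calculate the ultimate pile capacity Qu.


Using Qu = Qf + Qb
Qu = 320.7 + 796.0
Qu = 1116.7 kN


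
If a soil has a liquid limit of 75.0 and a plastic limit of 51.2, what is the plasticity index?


Using PI = LL - PL
PI = 75.0 - 51.2
PI = 23.8


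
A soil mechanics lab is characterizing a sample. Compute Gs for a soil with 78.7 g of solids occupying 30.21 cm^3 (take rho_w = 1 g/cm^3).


Using Gs = m_s / (V_s * rho_w)
Since rho_w = 1 g/cm^3:
Gs = 78.7 / 30.21
Gs = 2.605


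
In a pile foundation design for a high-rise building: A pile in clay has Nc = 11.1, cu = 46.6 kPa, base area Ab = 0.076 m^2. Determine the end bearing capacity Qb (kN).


Using Qb = Nc * cu * Ab
Qb = 11.1 * 46.6 * 0.076
Qb = 39.31 kN


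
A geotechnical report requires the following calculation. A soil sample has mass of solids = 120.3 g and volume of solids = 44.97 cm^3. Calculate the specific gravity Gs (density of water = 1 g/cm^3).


Using Gs = m_s / (V_s * rho_w)
Since rho_w = 1 g/cm^3:
Gs = 120.3 / 44.97
Gs = 2.675


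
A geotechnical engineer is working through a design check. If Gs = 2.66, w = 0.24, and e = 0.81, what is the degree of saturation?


Using S = Gs * w / e
S = 2.66 * 0.24 / 0.81
S = 0.7881


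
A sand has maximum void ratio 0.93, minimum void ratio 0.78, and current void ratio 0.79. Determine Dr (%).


Using Dr = (e_max - e) / (e_max - e_min) * 100
e_max - e = 0.93 - 0.79 = 0.14
e_max - e_min = 0.93 - 0.78 = 0.15
Dr = 0.14 / 0.15 * 100
Dr = 93.33 %


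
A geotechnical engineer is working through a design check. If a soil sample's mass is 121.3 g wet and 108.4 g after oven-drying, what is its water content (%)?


Using w = (m_wet - m_dry) / m_dry * 100
m_wet - m_dry = 121.3 - 108.4 = 12.9 g
w = 12.9 / 108.4 * 100
w = 11.9 %


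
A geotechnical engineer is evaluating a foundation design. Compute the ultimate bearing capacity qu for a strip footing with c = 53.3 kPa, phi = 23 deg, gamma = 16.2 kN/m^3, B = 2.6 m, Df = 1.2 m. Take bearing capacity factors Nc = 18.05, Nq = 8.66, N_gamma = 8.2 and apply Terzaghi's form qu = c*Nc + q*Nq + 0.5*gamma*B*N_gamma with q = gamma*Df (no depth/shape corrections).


Compute qu = c*Nc + gamma*Df*Nq + 0.5*gamma*B*N_gamma
Term 1: 53.3 * 18.05 = 962.065
Term 2: 16.2 * 1.2 * 8.66 = 168.3504
Term 3: 0.5 * 16.2 * 2.6 * 8.2 = 172.692
qu = 962.065 + 168.3504 + 172.692
qu = 1303.11 kPa


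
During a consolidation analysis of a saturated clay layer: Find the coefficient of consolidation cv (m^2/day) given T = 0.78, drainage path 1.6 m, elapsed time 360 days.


Using cv = T * H_dr^2 / t
H_dr^2 = 1.6^2 = 2.56
cv = 0.78 * 2.56 / 360
cv = 0.00555 m^2/day


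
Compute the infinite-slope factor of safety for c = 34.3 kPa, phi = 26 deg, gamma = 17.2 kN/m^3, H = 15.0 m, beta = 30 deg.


Using Fs = c / (gamma*H*sin(beta)*cos(beta)) + tan(phi)/tan(beta)
Cohesion contribution = 34.3 / (17.2*15.0*sin(30)*cos(30))
Cohesion contribution = 0.307025
Friction contribution = tan(26)/tan(30) = 0.844778
Fs = 0.307025 + 0.844778
Fs = 1.152


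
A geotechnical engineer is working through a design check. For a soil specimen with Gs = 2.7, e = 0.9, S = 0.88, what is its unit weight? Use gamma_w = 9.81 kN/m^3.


Result: 18.03 kN/m^3

Derivation:
Using gamma = gamma_w * (Gs + S*e) / (1 + e)
Numerator: Gs + S*e = 2.7 + 0.88*0.9 = 3.492
Denominator: 1 + e = 1 + 0.9 = 1.9
gamma = 9.81 * 3.492 / 1.9
gamma = 18.03 kN/m^3


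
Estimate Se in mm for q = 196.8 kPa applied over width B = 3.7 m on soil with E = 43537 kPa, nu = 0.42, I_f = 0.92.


Result: 12.673 mm

Derivation:
Using Se = q * B * (1 - nu^2) * I_f / E
1 - nu^2 = 1 - 0.42^2 = 0.8236
Se = 196.8 * 3.7 * 0.8236 * 0.92 / 43537
Se = 0.012673 m
Convert to mm: Se = 0.012673 * 1000 = 12.673 mm


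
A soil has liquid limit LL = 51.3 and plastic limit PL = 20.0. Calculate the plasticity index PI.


Using PI = LL - PL
PI = 51.3 - 20.0
PI = 31.3


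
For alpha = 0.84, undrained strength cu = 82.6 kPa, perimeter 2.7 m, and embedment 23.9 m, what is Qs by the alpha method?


Using Qs = alpha * cu * perimeter * L
Qs = 0.84 * 82.6 * 2.7 * 23.9
Qs = 4477.35 kN


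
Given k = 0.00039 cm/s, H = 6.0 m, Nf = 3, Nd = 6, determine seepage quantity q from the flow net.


Result: 1.17e-05 m^3/s per m

Derivation:
Convert k to m/s for unit consistency with H:
k = 0.00039 cm/s = 0.00039 / 100 m/s = 3.9e-06 m/s
Using q = k * H * Nf / Nd
Nf / Nd = 3 / 6 = 0.5
q = 3.9e-06 * 6.0 * 0.5
q = 1.17e-05 m^3/s per m


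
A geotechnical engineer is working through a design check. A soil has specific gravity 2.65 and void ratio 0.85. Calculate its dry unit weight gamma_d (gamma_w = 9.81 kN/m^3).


Result: 14.052 kN/m^3

Derivation:
Using gamma_d = Gs * gamma_w / (1 + e)
gamma_d = 2.65 * 9.81 / (1 + 0.85)
gamma_d = 2.65 * 9.81 / 1.85
gamma_d = 14.052 kN/m^3


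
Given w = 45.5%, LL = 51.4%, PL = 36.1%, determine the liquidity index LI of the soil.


First compute the plasticity index:
PI = LL - PL = 51.4 - 36.1 = 15.3
Then compute the liquidity index:
LI = (w - PL) / PI
LI = (45.5 - 36.1) / 15.3
LI = 0.614


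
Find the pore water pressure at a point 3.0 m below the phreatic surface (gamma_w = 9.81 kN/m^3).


Result: 29.43 kPa

Derivation:
Using u = gamma_w * h_w
u = 9.81 * 3.0
u = 29.43 kPa


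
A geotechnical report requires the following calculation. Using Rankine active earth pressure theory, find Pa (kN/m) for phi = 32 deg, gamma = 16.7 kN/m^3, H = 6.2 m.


Compute active earth pressure coefficient:
Ka = tan^2(45 - phi/2) = tan^2(29.0) = 0.307259
Compute active force:
Pa = 0.5 * Ka * gamma * H^2
Pa = 0.5 * 0.307259 * 16.7 * 6.2^2
Pa = 98.62 kN/m


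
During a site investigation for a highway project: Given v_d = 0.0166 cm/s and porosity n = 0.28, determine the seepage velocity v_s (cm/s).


Result: 0.05929 cm/s

Derivation:
Using v_s = v_d / n
v_s = 0.0166 / 0.28
v_s = 0.05929 cm/s


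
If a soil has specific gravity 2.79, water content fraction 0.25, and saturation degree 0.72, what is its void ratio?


Result: 0.9688

Derivation:
Using the relation e = Gs * w / S
e = 2.79 * 0.25 / 0.72
e = 0.9688


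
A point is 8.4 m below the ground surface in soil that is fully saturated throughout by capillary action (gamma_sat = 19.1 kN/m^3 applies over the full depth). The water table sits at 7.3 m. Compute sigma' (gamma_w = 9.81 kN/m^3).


Result: 149.65 kPa

Derivation:
Total stress = gamma_sat * depth
sigma = 19.1 * 8.4 = 160.44 kPa
Pore water pressure u = gamma_w * (depth - d_wt)
u = 9.81 * (8.4 - 7.3) = 10.791 kPa
Effective stress = sigma - u
sigma' = 160.44 - 10.791 = 149.65 kPa


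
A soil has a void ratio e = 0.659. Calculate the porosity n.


Result: 0.3972

Derivation:
Using the relation n = e / (1 + e)
n = 0.659 / (1 + 0.659)
n = 0.659 / 1.659
n = 0.3972


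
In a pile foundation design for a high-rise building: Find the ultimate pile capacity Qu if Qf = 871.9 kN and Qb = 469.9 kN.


Using Qu = Qf + Qb
Qu = 871.9 + 469.9
Qu = 1341.8 kN


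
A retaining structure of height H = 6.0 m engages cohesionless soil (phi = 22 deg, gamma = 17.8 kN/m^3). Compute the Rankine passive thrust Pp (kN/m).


Compute passive earth pressure coefficient:
Kp = tan^2(45 + phi/2) = tan^2(56.0) = 2.197987
Compute passive force:
Pp = 0.5 * Kp * gamma * H^2
Pp = 0.5 * 2.197987 * 17.8 * 6.0^2
Pp = 704.24 kN/m


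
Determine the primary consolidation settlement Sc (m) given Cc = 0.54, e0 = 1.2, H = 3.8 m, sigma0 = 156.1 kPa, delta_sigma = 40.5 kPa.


Using Sc = Cc * H / (1 + e0) * log10((sigma0 + delta_sigma) / sigma0)
Stress ratio = (156.1 + 40.5) / 156.1 = 1.25945
log10(1.25945) = 0.100181
Cc * H / (1 + e0) = 0.54 * 3.8 / (1 + 1.2) = 0.932727
Sc = 0.932727 * 0.100181
Sc = 0.0934 m


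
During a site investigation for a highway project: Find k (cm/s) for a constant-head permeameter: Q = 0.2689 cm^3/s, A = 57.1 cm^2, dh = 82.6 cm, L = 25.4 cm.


Compute hydraulic gradient:
i = dh / L = 82.6 / 25.4 = 3.25197
Then apply Darcy's law:
k = Q / (A * i)
k = 0.2689 / (57.1 * 3.25197)
k = 0.2689 / 185.687
k = 0.001448 cm/s


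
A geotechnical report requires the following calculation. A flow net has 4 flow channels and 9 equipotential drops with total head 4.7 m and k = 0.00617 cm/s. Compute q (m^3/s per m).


Result: 0.0001289 m^3/s per m

Derivation:
Convert k to m/s for unit consistency with H:
k = 0.00617 cm/s = 0.00617 / 100 m/s = 6.17e-05 m/s
Using q = k * H * Nf / Nd
Nf / Nd = 4 / 9 = 0.4444
q = 6.17e-05 * 4.7 * 0.4444
q = 0.0001289 m^3/s per m


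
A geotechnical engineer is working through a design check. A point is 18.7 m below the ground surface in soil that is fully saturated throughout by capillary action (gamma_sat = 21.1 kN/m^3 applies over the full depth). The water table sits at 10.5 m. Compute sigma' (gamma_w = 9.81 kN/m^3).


Total stress = gamma_sat * depth
sigma = 21.1 * 18.7 = 394.57 kPa
Pore water pressure u = gamma_w * (depth - d_wt)
u = 9.81 * (18.7 - 10.5) = 80.442 kPa
Effective stress = sigma - u
sigma' = 394.57 - 80.442 = 314.13 kPa


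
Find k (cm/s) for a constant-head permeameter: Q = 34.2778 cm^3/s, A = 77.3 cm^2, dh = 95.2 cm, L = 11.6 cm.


Result: 0.054032 cm/s

Derivation:
Compute hydraulic gradient:
i = dh / L = 95.2 / 11.6 = 8.2069
Then apply Darcy's law:
k = Q / (A * i)
k = 34.2778 / (77.3 * 8.2069)
k = 34.2778 / 634.393
k = 0.054032 cm/s


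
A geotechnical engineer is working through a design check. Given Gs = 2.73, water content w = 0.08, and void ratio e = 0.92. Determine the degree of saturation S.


Using S = Gs * w / e
S = 2.73 * 0.08 / 0.92
S = 0.2374


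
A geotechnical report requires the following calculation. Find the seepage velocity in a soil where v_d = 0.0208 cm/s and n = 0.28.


Using v_s = v_d / n
v_s = 0.0208 / 0.28
v_s = 0.07429 cm/s


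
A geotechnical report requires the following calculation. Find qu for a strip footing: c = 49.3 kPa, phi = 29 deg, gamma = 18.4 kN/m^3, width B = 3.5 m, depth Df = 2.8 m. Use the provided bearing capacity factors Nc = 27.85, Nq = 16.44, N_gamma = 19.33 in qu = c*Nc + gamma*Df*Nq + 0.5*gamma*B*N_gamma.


Compute qu = c*Nc + gamma*Df*Nq + 0.5*gamma*B*N_gamma
Term 1: 49.3 * 27.85 = 1373.005
Term 2: 18.4 * 2.8 * 16.44 = 846.9888
Term 3: 0.5 * 18.4 * 3.5 * 19.33 = 622.426
qu = 1373.005 + 846.9888 + 622.426
qu = 2842.42 kPa


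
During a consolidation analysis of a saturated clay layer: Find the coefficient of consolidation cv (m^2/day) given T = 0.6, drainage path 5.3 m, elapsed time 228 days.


Using cv = T * H_dr^2 / t
H_dr^2 = 5.3^2 = 28.09
cv = 0.6 * 28.09 / 228
cv = 0.07392 m^2/day


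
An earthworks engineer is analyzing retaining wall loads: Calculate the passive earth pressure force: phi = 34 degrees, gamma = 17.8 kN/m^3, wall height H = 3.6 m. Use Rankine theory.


Compute passive earth pressure coefficient:
Kp = tan^2(45 + phi/2) = tan^2(62.0) = 3.537132
Compute passive force:
Pp = 0.5 * Kp * gamma * H^2
Pp = 0.5 * 3.537132 * 17.8 * 3.6^2
Pp = 407.99 kN/m


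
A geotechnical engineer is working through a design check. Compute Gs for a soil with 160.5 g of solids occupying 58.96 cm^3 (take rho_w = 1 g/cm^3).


Using Gs = m_s / (V_s * rho_w)
Since rho_w = 1 g/cm^3:
Gs = 160.5 / 58.96
Gs = 2.722


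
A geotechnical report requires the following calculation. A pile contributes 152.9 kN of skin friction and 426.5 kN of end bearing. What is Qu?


Result: 579.4 kN

Derivation:
Using Qu = Qf + Qb
Qu = 152.9 + 426.5
Qu = 579.4 kN


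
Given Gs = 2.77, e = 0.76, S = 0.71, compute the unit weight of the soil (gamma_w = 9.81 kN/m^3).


Using gamma = gamma_w * (Gs + S*e) / (1 + e)
Numerator: Gs + S*e = 2.77 + 0.71*0.76 = 3.3096
Denominator: 1 + e = 1 + 0.76 = 1.76
gamma = 9.81 * 3.3096 / 1.76
gamma = 18.447 kN/m^3


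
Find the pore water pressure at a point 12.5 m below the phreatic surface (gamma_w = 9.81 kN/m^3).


Result: 122.62 kPa

Derivation:
Using u = gamma_w * h_w
u = 9.81 * 12.5
u = 122.62 kPa


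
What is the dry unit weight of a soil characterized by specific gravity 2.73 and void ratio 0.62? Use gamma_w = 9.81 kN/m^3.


Result: 16.532 kN/m^3

Derivation:
Using gamma_d = Gs * gamma_w / (1 + e)
gamma_d = 2.73 * 9.81 / (1 + 0.62)
gamma_d = 2.73 * 9.81 / 1.62
gamma_d = 16.532 kN/m^3


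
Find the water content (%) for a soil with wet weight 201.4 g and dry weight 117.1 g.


Result: 71.99 %

Derivation:
Using w = (m_wet - m_dry) / m_dry * 100
m_wet - m_dry = 201.4 - 117.1 = 84.3 g
w = 84.3 / 117.1 * 100
w = 71.99 %


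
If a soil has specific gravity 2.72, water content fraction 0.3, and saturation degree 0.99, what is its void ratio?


Using the relation e = Gs * w / S
e = 2.72 * 0.3 / 0.99
e = 0.8242


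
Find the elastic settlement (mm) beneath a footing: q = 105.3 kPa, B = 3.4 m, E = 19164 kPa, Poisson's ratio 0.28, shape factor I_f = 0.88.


Using Se = q * B * (1 - nu^2) * I_f / E
1 - nu^2 = 1 - 0.28^2 = 0.9216
Se = 105.3 * 3.4 * 0.9216 * 0.88 / 19164
Se = 0.015151 m
Convert to mm: Se = 0.015151 * 1000 = 15.151 mm


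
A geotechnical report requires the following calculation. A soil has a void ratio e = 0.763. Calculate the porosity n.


Using the relation n = e / (1 + e)
n = 0.763 / (1 + 0.763)
n = 0.763 / 1.763
n = 0.4328


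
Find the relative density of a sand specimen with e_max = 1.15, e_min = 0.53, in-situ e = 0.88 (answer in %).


Using Dr = (e_max - e) / (e_max - e_min) * 100
e_max - e = 1.15 - 0.88 = 0.27
e_max - e_min = 1.15 - 0.53 = 0.62
Dr = 0.27 / 0.62 * 100
Dr = 43.55 %


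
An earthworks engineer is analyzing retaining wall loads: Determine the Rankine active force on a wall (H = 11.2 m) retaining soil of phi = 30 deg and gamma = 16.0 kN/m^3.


Compute active earth pressure coefficient:
Ka = tan^2(45 - phi/2) = tan^2(30.0) = 0.333333
Compute active force:
Pa = 0.5 * Ka * gamma * H^2
Pa = 0.5 * 0.333333 * 16.0 * 11.2^2
Pa = 334.51 kN/m


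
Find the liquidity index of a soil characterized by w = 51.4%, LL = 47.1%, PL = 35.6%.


First compute the plasticity index:
PI = LL - PL = 47.1 - 35.6 = 11.5
Then compute the liquidity index:
LI = (w - PL) / PI
LI = (51.4 - 35.6) / 11.5
LI = 1.374


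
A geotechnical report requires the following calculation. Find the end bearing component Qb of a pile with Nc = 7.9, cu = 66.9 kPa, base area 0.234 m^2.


Using Qb = Nc * cu * Ab
Qb = 7.9 * 66.9 * 0.234
Qb = 123.67 kN


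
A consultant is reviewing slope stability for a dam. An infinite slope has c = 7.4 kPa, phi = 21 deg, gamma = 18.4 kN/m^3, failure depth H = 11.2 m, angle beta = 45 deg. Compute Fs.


Result: 0.456

Derivation:
Using Fs = c / (gamma*H*sin(beta)*cos(beta)) + tan(phi)/tan(beta)
Cohesion contribution = 7.4 / (18.4*11.2*sin(45)*cos(45))
Cohesion contribution = 0.0718168
Friction contribution = tan(21)/tan(45) = 0.383864
Fs = 0.0718168 + 0.383864
Fs = 0.456


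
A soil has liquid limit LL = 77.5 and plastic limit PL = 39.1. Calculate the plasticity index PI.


Result: 38.4

Derivation:
Using PI = LL - PL
PI = 77.5 - 39.1
PI = 38.4


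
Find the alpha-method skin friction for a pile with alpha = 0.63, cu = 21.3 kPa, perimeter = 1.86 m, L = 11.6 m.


Using Qs = alpha * cu * perimeter * L
Qs = 0.63 * 21.3 * 1.86 * 11.6
Qs = 289.53 kN


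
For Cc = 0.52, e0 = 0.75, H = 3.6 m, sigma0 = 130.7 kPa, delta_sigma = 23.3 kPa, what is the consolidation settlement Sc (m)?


Result: 0.0762 m

Derivation:
Using Sc = Cc * H / (1 + e0) * log10((sigma0 + delta_sigma) / sigma0)
Stress ratio = (130.7 + 23.3) / 130.7 = 1.17827
log10(1.17827) = 0.0712451
Cc * H / (1 + e0) = 0.52 * 3.6 / (1 + 0.75) = 1.06971
Sc = 1.06971 * 0.0712451
Sc = 0.0762 m


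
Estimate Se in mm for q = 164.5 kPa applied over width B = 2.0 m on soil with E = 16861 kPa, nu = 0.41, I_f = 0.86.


Using Se = q * B * (1 - nu^2) * I_f / E
1 - nu^2 = 1 - 0.41^2 = 0.8319
Se = 164.5 * 2.0 * 0.8319 * 0.86 / 16861
Se = 0.013960 m
Convert to mm: Se = 0.013960 * 1000 = 13.96 mm


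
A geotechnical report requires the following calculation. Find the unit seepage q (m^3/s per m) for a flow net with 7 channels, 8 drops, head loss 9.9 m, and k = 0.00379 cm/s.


Convert k to m/s for unit consistency with H:
k = 0.00379 cm/s = 0.00379 / 100 m/s = 3.79e-05 m/s
Using q = k * H * Nf / Nd
Nf / Nd = 7 / 8 = 0.875
q = 3.79e-05 * 9.9 * 0.875
q = 0.0003283 m^3/s per m


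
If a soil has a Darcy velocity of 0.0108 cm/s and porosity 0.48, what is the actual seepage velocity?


Result: 0.0225 cm/s

Derivation:
Using v_s = v_d / n
v_s = 0.0108 / 0.48
v_s = 0.0225 cm/s


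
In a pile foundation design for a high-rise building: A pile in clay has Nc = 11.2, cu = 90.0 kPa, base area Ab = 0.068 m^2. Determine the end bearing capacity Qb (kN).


Result: 68.54 kN

Derivation:
Using Qb = Nc * cu * Ab
Qb = 11.2 * 90.0 * 0.068
Qb = 68.54 kN


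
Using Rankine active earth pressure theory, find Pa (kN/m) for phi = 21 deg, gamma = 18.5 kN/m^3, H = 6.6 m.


Compute active earth pressure coefficient:
Ka = tan^2(45 - phi/2) = tan^2(34.5) = 0.472355
Compute active force:
Pa = 0.5 * Ka * gamma * H^2
Pa = 0.5 * 0.472355 * 18.5 * 6.6^2
Pa = 190.33 kN/m


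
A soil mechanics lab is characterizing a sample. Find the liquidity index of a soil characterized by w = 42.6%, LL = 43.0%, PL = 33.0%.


Result: 0.96

Derivation:
First compute the plasticity index:
PI = LL - PL = 43.0 - 33.0 = 10.0
Then compute the liquidity index:
LI = (w - PL) / PI
LI = (42.6 - 33.0) / 10.0
LI = 0.96


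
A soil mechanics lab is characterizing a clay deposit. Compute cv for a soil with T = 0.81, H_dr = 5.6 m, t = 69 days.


Using cv = T * H_dr^2 / t
H_dr^2 = 5.6^2 = 31.36
cv = 0.81 * 31.36 / 69
cv = 0.36814 m^2/day


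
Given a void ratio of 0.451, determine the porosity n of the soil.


Using the relation n = e / (1 + e)
n = 0.451 / (1 + 0.451)
n = 0.451 / 1.451
n = 0.3108


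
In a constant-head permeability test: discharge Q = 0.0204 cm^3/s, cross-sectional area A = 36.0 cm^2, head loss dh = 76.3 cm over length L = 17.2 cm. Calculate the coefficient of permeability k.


Result: 0.000128 cm/s

Derivation:
Compute hydraulic gradient:
i = dh / L = 76.3 / 17.2 = 4.43605
Then apply Darcy's law:
k = Q / (A * i)
k = 0.0204 / (36.0 * 4.43605)
k = 0.0204 / 159.698
k = 0.000128 cm/s


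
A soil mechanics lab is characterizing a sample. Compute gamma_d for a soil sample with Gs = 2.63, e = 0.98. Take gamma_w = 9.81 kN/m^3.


Using gamma_d = Gs * gamma_w / (1 + e)
gamma_d = 2.63 * 9.81 / (1 + 0.98)
gamma_d = 2.63 * 9.81 / 1.98
gamma_d = 13.03 kN/m^3


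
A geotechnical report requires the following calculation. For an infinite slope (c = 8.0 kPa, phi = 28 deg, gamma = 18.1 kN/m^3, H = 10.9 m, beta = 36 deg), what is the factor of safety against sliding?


Using Fs = c / (gamma*H*sin(beta)*cos(beta)) + tan(phi)/tan(beta)
Cohesion contribution = 8.0 / (18.1*10.9*sin(36)*cos(36))
Cohesion contribution = 0.0852724
Friction contribution = tan(28)/tan(36) = 0.731835
Fs = 0.0852724 + 0.731835
Fs = 0.817


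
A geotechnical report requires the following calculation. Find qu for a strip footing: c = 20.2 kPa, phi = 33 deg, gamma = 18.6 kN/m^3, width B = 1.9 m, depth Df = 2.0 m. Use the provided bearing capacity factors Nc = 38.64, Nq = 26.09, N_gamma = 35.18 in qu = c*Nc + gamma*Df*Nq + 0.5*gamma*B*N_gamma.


Result: 2372.71 kPa

Derivation:
Compute qu = c*Nc + gamma*Df*Nq + 0.5*gamma*B*N_gamma
Term 1: 20.2 * 38.64 = 780.528
Term 2: 18.6 * 2.0 * 26.09 = 970.548
Term 3: 0.5 * 18.6 * 1.9 * 35.18 = 621.6306
qu = 780.528 + 970.548 + 621.6306
qu = 2372.71 kPa


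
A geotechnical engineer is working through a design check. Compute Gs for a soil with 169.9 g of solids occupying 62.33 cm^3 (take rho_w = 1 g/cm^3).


Using Gs = m_s / (V_s * rho_w)
Since rho_w = 1 g/cm^3:
Gs = 169.9 / 62.33
Gs = 2.726


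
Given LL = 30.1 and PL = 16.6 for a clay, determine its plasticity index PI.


Result: 13.5

Derivation:
Using PI = LL - PL
PI = 30.1 - 16.6
PI = 13.5


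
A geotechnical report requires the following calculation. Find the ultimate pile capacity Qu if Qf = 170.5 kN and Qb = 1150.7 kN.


Using Qu = Qf + Qb
Qu = 170.5 + 1150.7
Qu = 1321.2 kN


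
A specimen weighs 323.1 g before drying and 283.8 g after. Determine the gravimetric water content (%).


Using w = (m_wet - m_dry) / m_dry * 100
m_wet - m_dry = 323.1 - 283.8 = 39.3 g
w = 39.3 / 283.8 * 100
w = 13.85 %


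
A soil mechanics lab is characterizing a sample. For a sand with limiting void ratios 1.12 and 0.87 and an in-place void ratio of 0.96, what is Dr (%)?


Using Dr = (e_max - e) / (e_max - e_min) * 100
e_max - e = 1.12 - 0.96 = 0.16
e_max - e_min = 1.12 - 0.87 = 0.25
Dr = 0.16 / 0.25 * 100
Dr = 64.0 %


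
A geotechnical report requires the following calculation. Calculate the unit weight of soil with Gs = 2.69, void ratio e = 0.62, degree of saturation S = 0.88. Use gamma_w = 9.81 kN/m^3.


Using gamma = gamma_w * (Gs + S*e) / (1 + e)
Numerator: Gs + S*e = 2.69 + 0.88*0.62 = 3.2356
Denominator: 1 + e = 1 + 0.62 = 1.62
gamma = 9.81 * 3.2356 / 1.62
gamma = 19.593 kN/m^3


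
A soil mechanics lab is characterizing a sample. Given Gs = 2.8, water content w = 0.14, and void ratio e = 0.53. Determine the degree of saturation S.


Result: 0.7396

Derivation:
Using S = Gs * w / e
S = 2.8 * 0.14 / 0.53
S = 0.7396


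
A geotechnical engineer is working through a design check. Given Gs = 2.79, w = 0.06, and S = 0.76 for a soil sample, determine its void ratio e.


Using the relation e = Gs * w / S
e = 2.79 * 0.06 / 0.76
e = 0.2203


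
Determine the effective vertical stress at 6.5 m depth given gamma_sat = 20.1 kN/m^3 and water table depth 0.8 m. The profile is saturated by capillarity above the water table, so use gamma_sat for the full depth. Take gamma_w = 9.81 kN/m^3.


Total stress = gamma_sat * depth
sigma = 20.1 * 6.5 = 130.65 kPa
Pore water pressure u = gamma_w * (depth - d_wt)
u = 9.81 * (6.5 - 0.8) = 55.917 kPa
Effective stress = sigma - u
sigma' = 130.65 - 55.917 = 74.73 kPa


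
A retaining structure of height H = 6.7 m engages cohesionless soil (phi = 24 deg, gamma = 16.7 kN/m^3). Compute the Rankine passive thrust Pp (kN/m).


Result: 888.79 kN/m

Derivation:
Compute passive earth pressure coefficient:
Kp = tan^2(45 + phi/2) = tan^2(57.0) = 2.371184
Compute passive force:
Pp = 0.5 * Kp * gamma * H^2
Pp = 0.5 * 2.371184 * 16.7 * 6.7^2
Pp = 888.79 kN/m


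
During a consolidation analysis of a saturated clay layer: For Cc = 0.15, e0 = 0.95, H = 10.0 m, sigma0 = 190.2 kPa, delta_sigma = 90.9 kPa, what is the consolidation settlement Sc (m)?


Using Sc = Cc * H / (1 + e0) * log10((sigma0 + delta_sigma) / sigma0)
Stress ratio = (190.2 + 90.9) / 190.2 = 1.47792
log10(1.47792) = 0.16965
Cc * H / (1 + e0) = 0.15 * 10.0 / (1 + 0.95) = 0.769231
Sc = 0.769231 * 0.16965
Sc = 0.1305 m


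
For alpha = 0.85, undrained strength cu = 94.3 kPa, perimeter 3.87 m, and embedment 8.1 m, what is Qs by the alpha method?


Result: 2512.62 kN

Derivation:
Using Qs = alpha * cu * perimeter * L
Qs = 0.85 * 94.3 * 3.87 * 8.1
Qs = 2512.62 kN


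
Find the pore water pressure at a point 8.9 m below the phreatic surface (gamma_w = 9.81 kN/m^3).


Result: 87.31 kPa

Derivation:
Using u = gamma_w * h_w
u = 9.81 * 8.9
u = 87.31 kPa


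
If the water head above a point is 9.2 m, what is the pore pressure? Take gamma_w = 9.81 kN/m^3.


Result: 90.25 kPa

Derivation:
Using u = gamma_w * h_w
u = 9.81 * 9.2
u = 90.25 kPa


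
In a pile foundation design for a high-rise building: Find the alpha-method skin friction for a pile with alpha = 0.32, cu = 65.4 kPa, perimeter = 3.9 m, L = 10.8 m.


Using Qs = alpha * cu * perimeter * L
Qs = 0.32 * 65.4 * 3.9 * 10.8
Qs = 881.49 kN


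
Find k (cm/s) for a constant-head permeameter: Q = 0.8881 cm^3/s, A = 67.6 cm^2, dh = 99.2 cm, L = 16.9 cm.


Compute hydraulic gradient:
i = dh / L = 99.2 / 16.9 = 5.86982
Then apply Darcy's law:
k = Q / (A * i)
k = 0.8881 / (67.6 * 5.86982)
k = 0.8881 / 396.8
k = 0.002238 cm/s


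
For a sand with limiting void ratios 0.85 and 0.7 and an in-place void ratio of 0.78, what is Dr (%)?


Result: 46.67 %

Derivation:
Using Dr = (e_max - e) / (e_max - e_min) * 100
e_max - e = 0.85 - 0.78 = 0.07
e_max - e_min = 0.85 - 0.7 = 0.15
Dr = 0.07 / 0.15 * 100
Dr = 46.67 %


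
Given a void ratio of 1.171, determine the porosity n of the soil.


Using the relation n = e / (1 + e)
n = 1.171 / (1 + 1.171)
n = 1.171 / 2.171
n = 0.5394


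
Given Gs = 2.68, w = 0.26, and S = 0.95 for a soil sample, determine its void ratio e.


Using the relation e = Gs * w / S
e = 2.68 * 0.26 / 0.95
e = 0.7335


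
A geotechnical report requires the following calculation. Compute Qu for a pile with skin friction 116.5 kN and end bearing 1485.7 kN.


Result: 1602.2 kN

Derivation:
Using Qu = Qf + Qb
Qu = 116.5 + 1485.7
Qu = 1602.2 kN


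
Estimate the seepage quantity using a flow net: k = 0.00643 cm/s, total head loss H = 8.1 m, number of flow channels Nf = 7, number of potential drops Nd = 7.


Result: 0.0005208 m^3/s per m

Derivation:
Convert k to m/s for unit consistency with H:
k = 0.00643 cm/s = 0.00643 / 100 m/s = 6.43e-05 m/s
Using q = k * H * Nf / Nd
Nf / Nd = 7 / 7 = 1.0
q = 6.43e-05 * 8.1 * 1.0
q = 0.0005208 m^3/s per m


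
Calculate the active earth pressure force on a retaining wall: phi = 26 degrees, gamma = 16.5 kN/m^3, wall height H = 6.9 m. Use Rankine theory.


Compute active earth pressure coefficient:
Ka = tan^2(45 - phi/2) = tan^2(32.0) = 0.390462
Compute active force:
Pa = 0.5 * Ka * gamma * H^2
Pa = 0.5 * 0.390462 * 16.5 * 6.9^2
Pa = 153.37 kN/m


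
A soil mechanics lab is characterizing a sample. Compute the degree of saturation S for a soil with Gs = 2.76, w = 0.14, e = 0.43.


Result: 0.8986

Derivation:
Using S = Gs * w / e
S = 2.76 * 0.14 / 0.43
S = 0.8986


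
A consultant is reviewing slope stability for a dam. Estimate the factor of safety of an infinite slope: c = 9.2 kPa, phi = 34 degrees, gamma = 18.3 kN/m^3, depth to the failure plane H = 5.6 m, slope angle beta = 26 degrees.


Result: 1.611

Derivation:
Using Fs = c / (gamma*H*sin(beta)*cos(beta)) + tan(phi)/tan(beta)
Cohesion contribution = 9.2 / (18.3*5.6*sin(26)*cos(26))
Cohesion contribution = 0.227849
Friction contribution = tan(34)/tan(26) = 1.38295
Fs = 0.227849 + 1.38295
Fs = 1.611


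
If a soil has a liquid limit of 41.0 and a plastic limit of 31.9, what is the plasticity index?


Using PI = LL - PL
PI = 41.0 - 31.9
PI = 9.1


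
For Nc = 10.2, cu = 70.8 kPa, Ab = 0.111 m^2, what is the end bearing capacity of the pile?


Using Qb = Nc * cu * Ab
Qb = 10.2 * 70.8 * 0.111
Qb = 80.16 kN


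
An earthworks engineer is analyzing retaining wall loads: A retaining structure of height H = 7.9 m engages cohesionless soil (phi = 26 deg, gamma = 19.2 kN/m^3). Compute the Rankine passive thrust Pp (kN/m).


Compute passive earth pressure coefficient:
Kp = tan^2(45 + phi/2) = tan^2(58.0) = 2.561071
Compute passive force:
Pp = 0.5 * Kp * gamma * H^2
Pp = 0.5 * 2.561071 * 19.2 * 7.9^2
Pp = 1534.43 kN/m


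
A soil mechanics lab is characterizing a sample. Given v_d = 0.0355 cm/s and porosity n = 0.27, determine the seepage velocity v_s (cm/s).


Result: 0.13148 cm/s

Derivation:
Using v_s = v_d / n
v_s = 0.0355 / 0.27
v_s = 0.13148 cm/s


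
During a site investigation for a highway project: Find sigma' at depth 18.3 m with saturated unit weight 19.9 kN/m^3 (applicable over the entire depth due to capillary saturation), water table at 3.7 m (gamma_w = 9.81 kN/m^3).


Result: 220.94 kPa

Derivation:
Total stress = gamma_sat * depth
sigma = 19.9 * 18.3 = 364.17 kPa
Pore water pressure u = gamma_w * (depth - d_wt)
u = 9.81 * (18.3 - 3.7) = 143.226 kPa
Effective stress = sigma - u
sigma' = 364.17 - 143.226 = 220.94 kPa


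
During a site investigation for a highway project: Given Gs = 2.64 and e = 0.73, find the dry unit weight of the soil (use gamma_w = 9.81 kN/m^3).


Result: 14.97 kN/m^3

Derivation:
Using gamma_d = Gs * gamma_w / (1 + e)
gamma_d = 2.64 * 9.81 / (1 + 0.73)
gamma_d = 2.64 * 9.81 / 1.73
gamma_d = 14.97 kN/m^3


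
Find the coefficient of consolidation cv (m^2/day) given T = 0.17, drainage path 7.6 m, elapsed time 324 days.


Result: 0.03031 m^2/day

Derivation:
Using cv = T * H_dr^2 / t
H_dr^2 = 7.6^2 = 57.76
cv = 0.17 * 57.76 / 324
cv = 0.03031 m^2/day


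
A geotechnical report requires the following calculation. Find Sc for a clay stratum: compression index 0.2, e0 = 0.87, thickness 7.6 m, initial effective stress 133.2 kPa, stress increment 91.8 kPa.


Result: 0.1851 m

Derivation:
Using Sc = Cc * H / (1 + e0) * log10((sigma0 + delta_sigma) / sigma0)
Stress ratio = (133.2 + 91.8) / 133.2 = 1.68919
log10(1.68919) = 0.227678
Cc * H / (1 + e0) = 0.2 * 7.6 / (1 + 0.87) = 0.812834
Sc = 0.812834 * 0.227678
Sc = 0.1851 m


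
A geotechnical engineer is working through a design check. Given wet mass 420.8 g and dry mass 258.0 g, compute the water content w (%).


Using w = (m_wet - m_dry) / m_dry * 100
m_wet - m_dry = 420.8 - 258.0 = 162.8 g
w = 162.8 / 258.0 * 100
w = 63.1 %


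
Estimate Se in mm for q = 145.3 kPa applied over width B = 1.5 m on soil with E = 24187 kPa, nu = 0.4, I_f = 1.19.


Using Se = q * B * (1 - nu^2) * I_f / E
1 - nu^2 = 1 - 0.4^2 = 0.84
Se = 145.3 * 1.5 * 0.84 * 1.19 / 24187
Se = 0.009007 m
Convert to mm: Se = 0.009007 * 1000 = 9.007 mm
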